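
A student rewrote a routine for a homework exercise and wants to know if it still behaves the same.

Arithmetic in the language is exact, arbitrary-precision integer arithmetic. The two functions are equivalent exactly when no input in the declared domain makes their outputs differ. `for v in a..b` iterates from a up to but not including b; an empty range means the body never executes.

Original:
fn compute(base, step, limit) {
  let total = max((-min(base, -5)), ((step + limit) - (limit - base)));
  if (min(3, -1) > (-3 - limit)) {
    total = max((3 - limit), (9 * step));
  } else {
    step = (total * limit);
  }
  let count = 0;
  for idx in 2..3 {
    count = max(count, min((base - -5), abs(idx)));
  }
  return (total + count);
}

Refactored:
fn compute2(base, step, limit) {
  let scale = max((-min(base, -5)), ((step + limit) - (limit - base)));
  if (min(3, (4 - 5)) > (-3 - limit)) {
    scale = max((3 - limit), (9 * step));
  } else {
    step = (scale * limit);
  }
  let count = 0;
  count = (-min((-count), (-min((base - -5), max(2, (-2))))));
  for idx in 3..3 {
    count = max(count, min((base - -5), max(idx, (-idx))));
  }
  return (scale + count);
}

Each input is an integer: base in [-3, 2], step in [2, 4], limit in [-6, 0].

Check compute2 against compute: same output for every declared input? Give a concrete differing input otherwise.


Comparing the listings, the differences include: min/max/abs usage differs; also loop structure differs; also statement counts differ; also constant usage differs; also arithmetic usage differs; also local variable names differ.
Tracing base=2, step=3, limit=-2: compute: total becomes 5; next (min(3, -1) > (-3 - limit)) evaluates to false; next step becomes -10; next count becomes 0; next at idx=2:; next count becomes 2; next final value 7 | compute2: scale becomes 5; next (min(3, (4 - 5)) > (-3 - limit)) evaluates to false; next step becomes -10; next count becomes 0; next count becomes 2; next idx never enters its loop body; next final value 7 — matching result 7.
An exhaustive pass over the 126 declared inputs shows identical outputs.
verdict: equivalent


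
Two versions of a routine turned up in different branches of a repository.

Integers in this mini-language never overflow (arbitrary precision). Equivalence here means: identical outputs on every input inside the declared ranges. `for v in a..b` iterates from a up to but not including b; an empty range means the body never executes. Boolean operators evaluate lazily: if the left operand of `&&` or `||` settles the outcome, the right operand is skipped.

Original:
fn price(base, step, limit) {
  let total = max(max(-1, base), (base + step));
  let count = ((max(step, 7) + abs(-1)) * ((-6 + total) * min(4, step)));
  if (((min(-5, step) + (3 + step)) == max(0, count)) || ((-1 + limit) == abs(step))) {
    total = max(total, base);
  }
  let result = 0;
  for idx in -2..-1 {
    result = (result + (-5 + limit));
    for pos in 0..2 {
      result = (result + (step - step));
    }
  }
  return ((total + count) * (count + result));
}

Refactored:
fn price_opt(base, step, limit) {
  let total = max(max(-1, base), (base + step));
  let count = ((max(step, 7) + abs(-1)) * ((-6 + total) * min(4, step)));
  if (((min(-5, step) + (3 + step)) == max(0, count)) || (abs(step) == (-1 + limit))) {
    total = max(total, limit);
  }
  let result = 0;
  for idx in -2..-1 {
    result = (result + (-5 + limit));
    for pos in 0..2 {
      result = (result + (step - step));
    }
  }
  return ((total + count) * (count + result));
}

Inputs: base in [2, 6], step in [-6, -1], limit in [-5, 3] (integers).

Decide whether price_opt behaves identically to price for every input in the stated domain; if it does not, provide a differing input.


Evaluate both at base=2, step=-2, limit=3.
price: total=2, then count=64, then (((min(-5, step) + (3 + step)) == max(0, count)) || ((-1 + limit) == abs(step))) is true, then total=2, then result=0, then (idx=-2), then result=-2, then (pos=0), then result=-2, then (pos=1), then result=-2, then returns 4092
price_opt: total=2, then count=64, then (((min(-5, step) + (3 + step)) == max(0, count)) || (abs(step) == (-1 + limit))) is true, then total=3, then result=0, then (idx=-2), then result=-2, then (pos=0), then result=-2, then (pos=1), then result=-2, then returns 4154
4092 and 4154 differ, so these are not the same function on this domain.
verdict: not equivalent; witness: base=2, step=-2, limit=3


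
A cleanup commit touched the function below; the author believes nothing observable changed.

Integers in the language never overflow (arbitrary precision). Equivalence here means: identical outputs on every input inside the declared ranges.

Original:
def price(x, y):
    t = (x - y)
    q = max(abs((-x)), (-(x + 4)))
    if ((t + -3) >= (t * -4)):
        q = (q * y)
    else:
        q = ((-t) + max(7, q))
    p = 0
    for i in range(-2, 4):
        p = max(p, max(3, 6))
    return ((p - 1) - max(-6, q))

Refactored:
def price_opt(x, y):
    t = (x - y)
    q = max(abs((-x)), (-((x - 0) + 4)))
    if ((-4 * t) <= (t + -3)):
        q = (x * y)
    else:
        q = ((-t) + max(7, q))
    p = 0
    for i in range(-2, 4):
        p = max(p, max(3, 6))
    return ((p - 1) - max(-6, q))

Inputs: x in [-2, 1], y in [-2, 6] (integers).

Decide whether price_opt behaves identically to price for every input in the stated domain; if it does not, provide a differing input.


There is a counterexample at x=-1, y=-2: 7 on one side, 3 on the other.
price: t becomes 1; next q becomes 1; next ((t + -3) >= (t * -4)) evaluates to true; next q becomes -2; next p becomes 0; next at i=-2:; next p becomes 6; next at i=-1:; next p becomes 6; next at i=0:; next p becomes 6; next at i=1:; next p becomes 6; next at i=2:; next p becomes 6; next at i=3:; next p becomes 6; next final value 7
price_opt: t becomes 1; next q becomes 1; next ((-4 * t) <= (t + -3)) evaluates to true; next q becomes 2; next p becomes 0; next at i=-2:; next p becomes 6; next at i=-1:; next p becomes 6; next at i=0:; next p becomes 6; next at i=1:; next p becomes 6; next at i=2:; next p becomes 6; next at i=3:; next p becomes 6; next final value 3
verdict: not equivalent; witness: x=-1, y=-2


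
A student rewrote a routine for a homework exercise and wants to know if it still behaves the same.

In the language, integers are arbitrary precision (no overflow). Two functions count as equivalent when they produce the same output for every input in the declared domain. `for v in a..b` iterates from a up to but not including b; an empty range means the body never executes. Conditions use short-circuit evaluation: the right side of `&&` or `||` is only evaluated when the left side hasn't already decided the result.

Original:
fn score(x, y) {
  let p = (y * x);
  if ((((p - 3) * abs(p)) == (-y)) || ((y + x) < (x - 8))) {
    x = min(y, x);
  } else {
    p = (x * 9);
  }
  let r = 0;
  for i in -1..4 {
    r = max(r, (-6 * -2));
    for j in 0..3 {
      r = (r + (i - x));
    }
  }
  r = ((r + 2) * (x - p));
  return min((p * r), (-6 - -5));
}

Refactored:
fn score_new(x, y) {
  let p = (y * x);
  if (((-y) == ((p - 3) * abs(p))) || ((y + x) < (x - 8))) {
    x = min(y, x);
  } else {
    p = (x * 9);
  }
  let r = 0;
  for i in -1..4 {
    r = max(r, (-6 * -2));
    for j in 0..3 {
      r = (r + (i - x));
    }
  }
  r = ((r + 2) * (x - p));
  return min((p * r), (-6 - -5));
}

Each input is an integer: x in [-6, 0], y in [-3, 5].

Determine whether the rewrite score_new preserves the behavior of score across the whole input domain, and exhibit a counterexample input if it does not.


Comparing the listings, the differences include: same computation, different form.
As a probe, take x=-1, y=-2: score runs p = 2; ((((p - 3) * abs(p)) == (-y)) || ((y + x) < (x - 8))) -> false; p = -9; r = 0; [i=-1]; r = 12; [j=0]; r = 12; [j=1]; r = 12; [j=2]; r = 12; [i=0]; r = 12; [j=0]; r = 13; [j=1]; r = 14; [j=2]; r = 15; [i=1]; r = 15; [j=0]; r = 17; [j=1]; r = 19; [j=2]; r = 21; [i=2]; r = 21; [j=0]; r = 24; [j=1]; r = 27; [j=2]; r = 30; [i=3]; r = 30; [j=0]; r = 34; [j=1]; r = 38; [j=2]; r = 42; r = 352; return -3168; score_new runs p = 2; (((-y) == ((p - 3) * abs(p))) || ((y + x) < (x - 8))) -> false; p = -9; r = 0; [i=-1]; r = 12; [j=0]; r = 12; [j=1]; r = 12; [j=2]; r = 12; [i=0]; r = 12; [j=0]; r = 13; [j=1]; r = 14; [j=2]; r = 15; [i=1]; r = 15; [j=0]; r = 17; [j=1]; r = 19; [j=2]; r = 21; [i=2]; r = 21; [j=0]; r = 24; [j=1]; r = 27; [j=2]; r = 30; [i=3]; r = 30; [j=0]; r = 34; [j=1]; r = 38; [j=2]; r = 42; r = 352; return -3168; both end at -3168.
Every one of the 63 inputs gives matching results.
verdict: equivalent


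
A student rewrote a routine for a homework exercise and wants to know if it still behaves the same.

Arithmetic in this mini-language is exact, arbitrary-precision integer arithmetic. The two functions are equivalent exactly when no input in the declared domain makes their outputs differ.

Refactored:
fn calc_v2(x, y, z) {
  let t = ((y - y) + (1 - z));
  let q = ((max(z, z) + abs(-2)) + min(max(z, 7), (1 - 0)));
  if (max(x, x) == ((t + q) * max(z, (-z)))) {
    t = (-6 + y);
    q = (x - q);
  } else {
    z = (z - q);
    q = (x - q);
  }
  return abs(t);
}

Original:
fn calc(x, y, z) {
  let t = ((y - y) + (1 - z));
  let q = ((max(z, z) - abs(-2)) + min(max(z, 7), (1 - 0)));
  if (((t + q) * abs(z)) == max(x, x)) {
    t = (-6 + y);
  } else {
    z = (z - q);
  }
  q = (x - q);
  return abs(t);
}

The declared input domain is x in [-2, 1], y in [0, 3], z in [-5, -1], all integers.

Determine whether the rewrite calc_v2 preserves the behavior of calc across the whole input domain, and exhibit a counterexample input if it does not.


Not equivalent: x=0, y=0, z=-4 separates them (6 vs 5).
calc: t becomes 5; next q becomes -5; next (((t + q) * abs(z)) == max(x, x)) evaluates to true; next t becomes -6; next q becomes 5; next final value 6
calc_v2: t becomes 5; next q becomes -1; next (max(x, x) == ((t + q) * max(z, (-z)))) evaluates to false; next z becomes -3; next q becomes 1; next final value 5
verdict: not equivalent; witness: x=0, y=0, z=-4


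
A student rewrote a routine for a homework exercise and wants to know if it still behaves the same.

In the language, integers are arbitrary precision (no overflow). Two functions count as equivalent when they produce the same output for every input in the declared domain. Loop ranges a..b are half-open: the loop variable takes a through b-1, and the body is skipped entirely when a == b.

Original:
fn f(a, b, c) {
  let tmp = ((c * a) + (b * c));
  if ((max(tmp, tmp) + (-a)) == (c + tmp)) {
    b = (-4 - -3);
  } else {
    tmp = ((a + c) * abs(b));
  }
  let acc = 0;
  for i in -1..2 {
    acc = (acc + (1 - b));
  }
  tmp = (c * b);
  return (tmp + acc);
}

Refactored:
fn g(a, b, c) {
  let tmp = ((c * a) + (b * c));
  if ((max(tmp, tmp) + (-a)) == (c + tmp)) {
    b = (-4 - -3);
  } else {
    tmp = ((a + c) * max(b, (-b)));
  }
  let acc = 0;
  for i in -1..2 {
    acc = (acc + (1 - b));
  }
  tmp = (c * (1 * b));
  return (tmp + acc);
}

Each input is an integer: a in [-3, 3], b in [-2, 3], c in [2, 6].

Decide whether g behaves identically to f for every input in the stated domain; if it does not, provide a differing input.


This is a faithful refactor — min/max/abs usage differs, and constant usage differs, and arithmetic usage differs, but the computed results match everywhere.
Spot check at a=3, b=3, c=4 — f: tmp := 24 | ((max(tmp, tmp) + (-a)) == (c + tmp)): false | tmp := 21 | acc := 0 | iter i=-1: | acc := -2 | iter i=0: | acc := -4 | iter i=1: | acc := -6 | tmp := 12 | result 6. g: tmp := 24 | ((max(tmp, tmp) + (-a)) == (c + tmp)): false | tmp := 21 | acc := 0 | iter i=-1: | acc := -2 | iter i=0: | acc := -4 | iter i=1: | acc := -6 | tmp := 12 | result 6. Both give 6.
An exhaustive pass over the 210 declared inputs shows identical outputs.
verdict: equivalent


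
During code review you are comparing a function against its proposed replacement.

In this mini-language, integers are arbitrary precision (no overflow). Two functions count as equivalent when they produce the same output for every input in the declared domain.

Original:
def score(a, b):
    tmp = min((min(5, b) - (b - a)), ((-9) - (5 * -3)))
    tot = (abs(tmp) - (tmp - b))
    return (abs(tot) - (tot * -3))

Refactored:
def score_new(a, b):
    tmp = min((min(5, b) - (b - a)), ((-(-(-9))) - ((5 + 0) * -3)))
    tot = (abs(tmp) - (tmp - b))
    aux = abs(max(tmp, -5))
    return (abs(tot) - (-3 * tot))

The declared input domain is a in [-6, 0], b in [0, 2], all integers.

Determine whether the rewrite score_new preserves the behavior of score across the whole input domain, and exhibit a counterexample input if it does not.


Comparing the listings, the differences include: local variable names differ, and constant usage differs, and arithmetic usage differs, and statement counts differ, and min/max/abs usage differs.
One worked example (a=-3, b=0) — score: tmp=-3, then tot=6, then returns 24; score_new: tmp=-3, then tot=6, then aux=3, then returns 24; agreement on 24.
Every one of the 21 inputs gives matching results.
verdict: equivalent


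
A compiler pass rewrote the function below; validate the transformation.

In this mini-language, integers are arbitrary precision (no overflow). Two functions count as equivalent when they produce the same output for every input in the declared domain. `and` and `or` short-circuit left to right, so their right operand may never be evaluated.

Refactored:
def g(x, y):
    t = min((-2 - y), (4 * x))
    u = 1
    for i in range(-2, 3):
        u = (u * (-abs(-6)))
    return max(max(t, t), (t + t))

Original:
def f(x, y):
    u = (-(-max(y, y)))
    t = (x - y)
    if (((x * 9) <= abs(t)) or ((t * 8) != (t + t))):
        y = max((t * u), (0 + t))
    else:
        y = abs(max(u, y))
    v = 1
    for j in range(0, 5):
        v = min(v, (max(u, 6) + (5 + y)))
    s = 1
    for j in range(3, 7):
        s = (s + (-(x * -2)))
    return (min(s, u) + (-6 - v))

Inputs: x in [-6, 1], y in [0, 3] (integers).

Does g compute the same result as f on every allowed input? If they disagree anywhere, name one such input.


Consider the input x=-6, y=0.
f: u=0, then t=-6, then (((x * 9) <= abs(t)) or ((t * 8) != (t + t))) is true, then y=0, then v=1, then (j=0), then v=1, then (j=1), then v=1, then (j=2), then v=1, then (j=3), then v=1, then (j=4), then v=1, then s=1, then (j=3), then s=-11, then (j=4), then s=-23, then (j=5), then s=-35, then (j=6), then s=-47, then returns -54
g: t=-24, then u=1, then (i=-2), then u=-6, then (i=-1), then u=36, then (i=0), then u=-216, then (i=1), then u=1296, then (i=2), then u=-7776, then returns -24
-54 vs -24 — the two versions disagree here.
verdict: not equivalent; witness: x=-6, y=0


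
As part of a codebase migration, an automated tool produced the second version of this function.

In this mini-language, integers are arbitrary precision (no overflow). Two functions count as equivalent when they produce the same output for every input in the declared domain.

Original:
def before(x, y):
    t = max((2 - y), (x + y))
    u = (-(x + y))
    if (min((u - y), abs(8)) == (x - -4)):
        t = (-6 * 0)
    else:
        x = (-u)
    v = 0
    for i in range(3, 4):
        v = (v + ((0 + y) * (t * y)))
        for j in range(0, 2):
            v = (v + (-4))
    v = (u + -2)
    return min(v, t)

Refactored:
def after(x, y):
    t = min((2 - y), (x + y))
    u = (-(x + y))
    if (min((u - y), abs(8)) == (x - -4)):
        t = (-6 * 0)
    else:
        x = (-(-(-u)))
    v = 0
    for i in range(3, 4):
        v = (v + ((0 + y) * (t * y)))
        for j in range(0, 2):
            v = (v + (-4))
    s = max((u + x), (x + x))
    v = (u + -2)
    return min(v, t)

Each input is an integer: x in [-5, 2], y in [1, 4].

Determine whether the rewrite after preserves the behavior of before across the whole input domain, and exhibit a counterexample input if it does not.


At x=-5, y=1: before gives 1, after gives -4.
verdict: not equivalent; witness: x=-5, y=1


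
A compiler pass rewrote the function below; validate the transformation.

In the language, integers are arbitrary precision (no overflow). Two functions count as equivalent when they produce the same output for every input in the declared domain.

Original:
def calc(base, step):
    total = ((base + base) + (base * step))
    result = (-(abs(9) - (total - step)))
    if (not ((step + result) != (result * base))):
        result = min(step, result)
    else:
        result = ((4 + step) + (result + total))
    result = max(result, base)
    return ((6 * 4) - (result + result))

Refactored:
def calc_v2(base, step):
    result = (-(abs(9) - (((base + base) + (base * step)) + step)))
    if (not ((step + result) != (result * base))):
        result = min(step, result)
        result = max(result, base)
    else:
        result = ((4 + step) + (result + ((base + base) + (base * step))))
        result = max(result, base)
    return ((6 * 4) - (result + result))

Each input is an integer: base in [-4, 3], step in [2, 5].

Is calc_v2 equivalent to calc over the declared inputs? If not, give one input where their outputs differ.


The rewrite breaks on base=0, step=3, where the results are 24 and 22.
calc: total=0, then result=-12, then (not ((step + result) != (result * base))) is false, then result=-5, then result=0, then returns 24
calc_v2: result=-6, then (not ((step + result) != (result * base))) is false, then result=1, then result=1, then returns 22
verdict: not equivalent; witness: base=0, step=3


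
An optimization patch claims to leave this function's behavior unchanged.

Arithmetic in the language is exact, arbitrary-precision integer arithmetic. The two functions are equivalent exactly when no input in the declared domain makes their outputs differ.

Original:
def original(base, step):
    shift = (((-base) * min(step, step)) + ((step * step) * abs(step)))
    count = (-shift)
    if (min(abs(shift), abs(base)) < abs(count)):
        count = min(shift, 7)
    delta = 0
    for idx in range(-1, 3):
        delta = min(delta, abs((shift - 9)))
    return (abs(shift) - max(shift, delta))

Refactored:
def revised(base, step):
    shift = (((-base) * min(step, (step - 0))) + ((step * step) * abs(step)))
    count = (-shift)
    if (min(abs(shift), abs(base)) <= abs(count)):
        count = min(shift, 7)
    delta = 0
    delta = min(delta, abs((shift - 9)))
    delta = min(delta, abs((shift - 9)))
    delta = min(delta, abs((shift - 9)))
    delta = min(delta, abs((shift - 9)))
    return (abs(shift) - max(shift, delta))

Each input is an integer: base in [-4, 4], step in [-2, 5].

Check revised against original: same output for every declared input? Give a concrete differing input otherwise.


Equivalent. The edit looks behavioral (`(min(abs(shift), abs(base)) < abs(count))` became `(min(abs(shift), abs(base)) <= abs(count))`), but over these ranges it never changes the outcome.
An exhaustive pass over the 72 declared inputs shows identical outputs.
Spot check at base=4, step=3 — original: shift=15, then count=-15, then (min(abs(shift), abs(base)) < abs(count)) is true, then count=7, then delta=0, then (idx=-1), then delta=0, then (idx=0), then delta=0, then (idx=1), then delta=0, then (idx=2), then delta=0, then returns 0. revised: shift=15, then count=-15, then (min(abs(shift), abs(base)) <= abs(count)) is true, then count=7, then delta=0, then delta=0, then delta=0, then delta=0, then delta=0, then returns 0. Both give 0.
verdict: equivalent


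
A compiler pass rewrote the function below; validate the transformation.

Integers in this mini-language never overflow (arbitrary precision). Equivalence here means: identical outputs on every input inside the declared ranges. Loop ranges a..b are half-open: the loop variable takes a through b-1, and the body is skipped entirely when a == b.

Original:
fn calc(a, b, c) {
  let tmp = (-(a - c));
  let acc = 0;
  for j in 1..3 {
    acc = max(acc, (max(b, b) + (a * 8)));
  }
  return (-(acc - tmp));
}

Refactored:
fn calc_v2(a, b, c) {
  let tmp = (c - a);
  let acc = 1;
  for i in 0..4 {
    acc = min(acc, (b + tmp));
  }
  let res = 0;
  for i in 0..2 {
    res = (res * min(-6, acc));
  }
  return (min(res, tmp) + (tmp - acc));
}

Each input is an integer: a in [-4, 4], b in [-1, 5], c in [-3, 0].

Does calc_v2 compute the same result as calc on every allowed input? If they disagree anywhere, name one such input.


Input a=-4, b=-1, c=-2: 2 from calc versus 1 from calc_v2.
verdict: not equivalent; witness: a=-4, b=-1, c=-2


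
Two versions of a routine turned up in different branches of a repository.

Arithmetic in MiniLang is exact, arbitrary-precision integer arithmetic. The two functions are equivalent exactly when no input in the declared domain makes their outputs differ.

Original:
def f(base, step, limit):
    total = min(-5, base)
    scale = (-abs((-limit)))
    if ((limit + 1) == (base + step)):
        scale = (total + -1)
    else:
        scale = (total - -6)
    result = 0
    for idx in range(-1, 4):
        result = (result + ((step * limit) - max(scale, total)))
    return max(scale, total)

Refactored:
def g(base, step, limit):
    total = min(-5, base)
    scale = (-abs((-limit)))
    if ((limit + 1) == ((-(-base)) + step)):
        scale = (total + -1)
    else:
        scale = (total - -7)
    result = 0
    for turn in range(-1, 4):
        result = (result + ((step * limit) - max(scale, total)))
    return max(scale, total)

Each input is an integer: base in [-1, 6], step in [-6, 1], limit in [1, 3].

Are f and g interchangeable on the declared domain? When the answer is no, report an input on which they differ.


Run the pair on base=-1, step=-6, limit=1.
f: total=-5, then scale=-1, then ((limit + 1) == (base + step)) is false, then scale=1, then result=0, then (idx=-1), then result=-7, then (idx=0), then result=-14, then (idx=1), then result=-21, then (idx=2), then result=-28, then (idx=3), then result=-35, then returns 1
g: total=-5, then scale=-1, then ((limit + 1) == ((-(-base)) + step)) is false, then scale=2, then result=0, then (turn=-1), then result=-8, then (turn=0), then result=-16, then (turn=1), then result=-24, then (turn=2), then result=-32, then (turn=3), then result=-40, then returns 2
1 against 2: the behavior changed.
verdict: not equivalent; witness: base=-1, step=-6, limit=1


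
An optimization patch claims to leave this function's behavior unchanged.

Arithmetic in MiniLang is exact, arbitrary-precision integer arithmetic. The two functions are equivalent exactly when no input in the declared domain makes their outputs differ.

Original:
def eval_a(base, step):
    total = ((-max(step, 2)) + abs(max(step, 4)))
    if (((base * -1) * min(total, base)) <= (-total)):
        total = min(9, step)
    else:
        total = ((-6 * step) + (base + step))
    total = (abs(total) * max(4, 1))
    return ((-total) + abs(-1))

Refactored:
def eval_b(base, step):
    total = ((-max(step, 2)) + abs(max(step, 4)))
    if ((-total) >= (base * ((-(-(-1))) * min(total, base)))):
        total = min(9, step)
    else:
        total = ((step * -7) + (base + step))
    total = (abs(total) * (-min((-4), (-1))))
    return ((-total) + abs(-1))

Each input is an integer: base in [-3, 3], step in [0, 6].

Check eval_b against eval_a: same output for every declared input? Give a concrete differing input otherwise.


These are not equivalent — on base=-1, step=1 the outputs split (-23 vs -27).
eval_a: total=2, then (((base * -1) * min(total, base)) <= (-total)) is false, then total=-6, then total=24, then returns -23
eval_b: total=2, then ((-total) >= (base * ((-(-(-1))) * min(total, base)))) is false, then total=-7, then total=28, then returns -27
verdict: not equivalent; witness: base=-1, step=1


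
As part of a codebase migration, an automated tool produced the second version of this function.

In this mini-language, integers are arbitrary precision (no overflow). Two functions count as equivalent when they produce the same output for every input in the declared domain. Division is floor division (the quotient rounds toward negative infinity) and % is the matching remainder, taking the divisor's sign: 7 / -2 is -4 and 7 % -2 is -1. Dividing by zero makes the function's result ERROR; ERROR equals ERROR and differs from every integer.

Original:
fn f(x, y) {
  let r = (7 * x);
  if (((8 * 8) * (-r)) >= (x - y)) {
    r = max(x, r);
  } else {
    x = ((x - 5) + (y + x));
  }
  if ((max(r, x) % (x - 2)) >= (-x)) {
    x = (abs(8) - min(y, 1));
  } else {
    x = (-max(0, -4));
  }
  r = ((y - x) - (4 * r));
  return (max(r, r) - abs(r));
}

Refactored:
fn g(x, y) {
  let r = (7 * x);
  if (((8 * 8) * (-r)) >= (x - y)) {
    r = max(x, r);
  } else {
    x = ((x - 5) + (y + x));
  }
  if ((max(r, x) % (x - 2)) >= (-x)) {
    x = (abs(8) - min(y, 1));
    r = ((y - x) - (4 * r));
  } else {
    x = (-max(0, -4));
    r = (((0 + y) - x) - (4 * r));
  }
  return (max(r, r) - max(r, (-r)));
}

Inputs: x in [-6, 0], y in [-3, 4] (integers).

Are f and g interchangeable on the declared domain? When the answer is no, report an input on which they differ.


Side by side, the visible changes include: statement counts differ; constant usage differs; min/max/abs usage differs; arithmetic usage differs.
Tracing x=-5, y=4: f: r becomes -35; next (((8 * 8) * (-r)) >= (x - y)) evaluates to true; next r becomes -5; next ((max(r, x) % (x - 2)) >= (-x)) evaluates to false; next x becomes 0; next r becomes 24; next final value 0 | g: r becomes -35; next (((8 * 8) * (-r)) >= (x - y)) evaluates to true; next r becomes -5; next ((max(r, x) % (x - 2)) >= (-x)) evaluates to false; next x becomes 0; next r becomes 24; next final value 0 — matching result 0.
Checked all 56 inputs in the declared domain: the outputs agree on every one.
verdict: equivalent


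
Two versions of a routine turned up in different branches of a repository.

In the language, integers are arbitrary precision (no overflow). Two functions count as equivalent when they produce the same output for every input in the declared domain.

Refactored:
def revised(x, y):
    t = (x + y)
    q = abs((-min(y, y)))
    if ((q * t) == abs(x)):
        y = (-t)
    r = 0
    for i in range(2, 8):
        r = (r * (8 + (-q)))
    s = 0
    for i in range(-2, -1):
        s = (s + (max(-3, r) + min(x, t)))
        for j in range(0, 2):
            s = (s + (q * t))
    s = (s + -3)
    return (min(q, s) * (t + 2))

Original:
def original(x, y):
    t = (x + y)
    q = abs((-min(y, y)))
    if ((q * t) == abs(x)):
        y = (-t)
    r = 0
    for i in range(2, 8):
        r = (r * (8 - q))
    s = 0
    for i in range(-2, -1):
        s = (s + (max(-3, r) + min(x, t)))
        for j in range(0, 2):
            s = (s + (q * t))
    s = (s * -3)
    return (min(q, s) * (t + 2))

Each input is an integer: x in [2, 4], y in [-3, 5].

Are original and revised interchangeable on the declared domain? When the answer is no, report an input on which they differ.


The rewrite breaks on x=2, y=-3, where the results are 3 and -10.
original: t = -1; q = 3; ((q * t) == abs(x)) -> false; r = 0; [i=2]; r = 0; [i=3]; r = 0; [i=4]; r = 0; [i=5]; r = 0; [i=6]; r = 0; [i=7]; r = 0; s = 0; [i=-2]; s = -1; [j=0]; s = -4; [j=1]; s = -7; s = 21; return 3
revised: t = -1; q = 3; ((q * t) == abs(x)) -> false; r = 0; [i=2]; r = 0; [i=3]; r = 0; [i=4]; r = 0; [i=5]; r = 0; [i=6]; r = 0; [i=7]; r = 0; s = 0; [i=-2]; s = -1; [j=0]; s = -4; [j=1]; s = -7; s = -10; return -10
verdict: not equivalent; witness: x=2, y=-3


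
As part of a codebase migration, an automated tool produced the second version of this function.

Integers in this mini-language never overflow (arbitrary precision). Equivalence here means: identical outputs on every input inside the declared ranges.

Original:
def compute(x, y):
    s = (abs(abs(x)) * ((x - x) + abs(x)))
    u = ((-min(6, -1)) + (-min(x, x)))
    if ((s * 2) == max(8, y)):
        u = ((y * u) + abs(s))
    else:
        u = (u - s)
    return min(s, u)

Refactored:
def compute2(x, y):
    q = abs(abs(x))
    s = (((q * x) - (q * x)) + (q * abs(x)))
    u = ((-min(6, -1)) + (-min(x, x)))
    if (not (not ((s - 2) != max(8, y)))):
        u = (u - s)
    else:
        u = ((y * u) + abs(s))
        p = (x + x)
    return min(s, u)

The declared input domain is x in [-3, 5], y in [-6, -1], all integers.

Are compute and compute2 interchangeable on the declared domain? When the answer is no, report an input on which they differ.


There is a counterexample at x=-2, y=-6: -14 on one side, -1 on the other.
compute: s := 4 | u := 3 | ((s * 2) == max(8, y)): true | u := -14 | result -14
compute2: q := 2 | s := 4 | u := 3 | (not (not ((s - 2) != max(8, y)))): true | u := -1 | result -1
verdict: not equivalent; witness: x=-2, y=-6


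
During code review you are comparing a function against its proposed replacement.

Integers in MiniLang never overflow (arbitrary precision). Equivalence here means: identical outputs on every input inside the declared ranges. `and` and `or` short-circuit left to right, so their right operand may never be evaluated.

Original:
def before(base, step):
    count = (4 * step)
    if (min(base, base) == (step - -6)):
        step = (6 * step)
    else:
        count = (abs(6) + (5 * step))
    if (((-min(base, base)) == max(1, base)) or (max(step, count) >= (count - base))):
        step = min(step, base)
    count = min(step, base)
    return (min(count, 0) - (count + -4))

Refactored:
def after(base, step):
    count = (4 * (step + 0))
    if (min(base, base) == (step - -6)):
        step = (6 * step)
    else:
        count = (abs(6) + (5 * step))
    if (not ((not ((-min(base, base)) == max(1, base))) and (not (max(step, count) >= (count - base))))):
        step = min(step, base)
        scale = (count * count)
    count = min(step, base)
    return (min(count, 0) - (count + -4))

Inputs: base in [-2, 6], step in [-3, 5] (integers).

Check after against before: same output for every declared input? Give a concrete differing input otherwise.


The two are interchangeable: local variable names differ; also constant usage differs; also arithmetic usage differs; also boolean connective usage differs; also statement counts differ, and every declared input agrees.
As a probe, take base=3, step=-3: before runs count := -12 | (min(base, base) == (step - -6)): true | step := -18 | (((-min(base, base)) == max(1, base)) or (max(step, count) >= (count - base))): true | step := -18 | count := -18 | result 4; after runs count := -12 | (min(base, base) == (step - -6)): true | step := -18 | (not ((not ((-min(base, base)) == max(1, base))) and (not (max(step, count) >= (count - base))))): true | step := -18 | scale := 144 | count := -18 | result 4; both end at 4.
Across all 81 domain points the two functions coincide.
verdict: equivalent


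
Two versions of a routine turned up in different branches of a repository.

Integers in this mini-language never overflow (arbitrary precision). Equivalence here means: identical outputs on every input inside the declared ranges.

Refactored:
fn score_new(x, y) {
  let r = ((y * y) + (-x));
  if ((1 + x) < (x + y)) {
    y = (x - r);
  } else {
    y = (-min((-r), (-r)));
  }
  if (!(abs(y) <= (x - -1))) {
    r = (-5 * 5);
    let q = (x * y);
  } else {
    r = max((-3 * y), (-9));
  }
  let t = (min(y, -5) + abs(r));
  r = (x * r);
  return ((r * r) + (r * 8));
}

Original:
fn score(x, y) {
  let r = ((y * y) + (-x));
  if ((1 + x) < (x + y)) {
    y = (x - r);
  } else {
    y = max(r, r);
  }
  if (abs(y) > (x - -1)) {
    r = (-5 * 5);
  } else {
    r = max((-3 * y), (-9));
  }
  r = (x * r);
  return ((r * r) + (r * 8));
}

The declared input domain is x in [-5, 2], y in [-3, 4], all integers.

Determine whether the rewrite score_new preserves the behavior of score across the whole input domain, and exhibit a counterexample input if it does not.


Behavior is preserved: although min/max/abs usage differs; and comparison usage differs; and arithmetic usage differs; and statement counts differ; and boolean connective usage differs; and constant usage differs; and local variable names differ, the outputs never diverge.
Spot check at x=-1, y=1 — score: r=2, then ((1 + x) < (x + y)) is false, then y=2, then (abs(y) > (x - -1)) is true, then r=-25, then r=25, then returns 825. score_new: r=2, then ((1 + x) < (x + y)) is false, then y=2, then (!(abs(y) <= (x - -1))) is true, then r=-25, then q=-2, then t=20, then r=25, then returns 825. Both give 825.
Sweeping the whole domain (64 inputs) finds no disagreement.
verdict: equivalent


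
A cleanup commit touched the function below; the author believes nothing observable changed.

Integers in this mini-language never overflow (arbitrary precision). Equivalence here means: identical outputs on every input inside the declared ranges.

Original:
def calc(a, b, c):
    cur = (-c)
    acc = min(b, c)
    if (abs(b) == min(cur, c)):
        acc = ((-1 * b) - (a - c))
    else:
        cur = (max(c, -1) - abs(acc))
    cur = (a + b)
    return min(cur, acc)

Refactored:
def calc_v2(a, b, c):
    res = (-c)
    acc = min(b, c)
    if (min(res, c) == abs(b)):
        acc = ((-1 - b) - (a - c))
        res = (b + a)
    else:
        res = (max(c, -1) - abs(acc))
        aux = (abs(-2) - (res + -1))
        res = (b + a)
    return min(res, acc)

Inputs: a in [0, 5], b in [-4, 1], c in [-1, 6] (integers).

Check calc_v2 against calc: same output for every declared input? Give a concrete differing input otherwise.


At a=0, b=0, c=0: calc gives 0, calc_v2 gives -1.
verdict: not equivalent; witness: a=0, b=0, c=0


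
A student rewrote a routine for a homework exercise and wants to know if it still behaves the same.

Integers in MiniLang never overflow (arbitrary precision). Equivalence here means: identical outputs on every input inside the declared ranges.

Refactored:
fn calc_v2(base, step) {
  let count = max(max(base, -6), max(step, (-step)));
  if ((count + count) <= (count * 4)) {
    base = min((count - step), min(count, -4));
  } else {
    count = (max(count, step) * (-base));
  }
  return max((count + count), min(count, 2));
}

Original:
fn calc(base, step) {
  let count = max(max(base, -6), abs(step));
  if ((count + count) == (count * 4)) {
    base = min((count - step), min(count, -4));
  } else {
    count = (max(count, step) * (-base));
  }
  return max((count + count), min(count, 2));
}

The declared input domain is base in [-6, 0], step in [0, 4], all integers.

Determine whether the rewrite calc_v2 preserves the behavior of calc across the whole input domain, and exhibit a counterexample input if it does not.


Take base=-6, step=1.
calc: count=1, then ((count + count) == (count * 4)) is false, then count=6, then returns 12
calc_v2: count=1, then ((count + count) <= (count * 4)) is true, then base=-4, then returns 2
12 and 2 differ, so these are not the same function on this domain.
verdict: not equivalent; witness: base=-6, step=1


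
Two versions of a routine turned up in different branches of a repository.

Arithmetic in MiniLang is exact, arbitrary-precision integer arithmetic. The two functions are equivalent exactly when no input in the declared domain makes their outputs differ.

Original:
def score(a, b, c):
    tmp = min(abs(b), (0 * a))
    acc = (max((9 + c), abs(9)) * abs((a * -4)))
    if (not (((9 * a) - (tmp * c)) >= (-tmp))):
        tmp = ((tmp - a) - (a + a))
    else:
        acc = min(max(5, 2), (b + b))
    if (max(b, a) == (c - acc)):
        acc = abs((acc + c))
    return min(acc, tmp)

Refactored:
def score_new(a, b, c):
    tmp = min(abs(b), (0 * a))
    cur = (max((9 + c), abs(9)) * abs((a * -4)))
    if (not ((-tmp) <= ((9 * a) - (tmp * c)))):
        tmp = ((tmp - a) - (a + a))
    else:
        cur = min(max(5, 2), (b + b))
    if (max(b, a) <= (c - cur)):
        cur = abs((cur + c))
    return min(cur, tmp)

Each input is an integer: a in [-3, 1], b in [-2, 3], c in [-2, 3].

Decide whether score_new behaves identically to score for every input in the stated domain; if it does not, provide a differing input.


On input a=0, b=-2, c=-2, score returns -4 while score_new returns 0.
verdict: not equivalent; witness: a=0, b=-2, c=-2


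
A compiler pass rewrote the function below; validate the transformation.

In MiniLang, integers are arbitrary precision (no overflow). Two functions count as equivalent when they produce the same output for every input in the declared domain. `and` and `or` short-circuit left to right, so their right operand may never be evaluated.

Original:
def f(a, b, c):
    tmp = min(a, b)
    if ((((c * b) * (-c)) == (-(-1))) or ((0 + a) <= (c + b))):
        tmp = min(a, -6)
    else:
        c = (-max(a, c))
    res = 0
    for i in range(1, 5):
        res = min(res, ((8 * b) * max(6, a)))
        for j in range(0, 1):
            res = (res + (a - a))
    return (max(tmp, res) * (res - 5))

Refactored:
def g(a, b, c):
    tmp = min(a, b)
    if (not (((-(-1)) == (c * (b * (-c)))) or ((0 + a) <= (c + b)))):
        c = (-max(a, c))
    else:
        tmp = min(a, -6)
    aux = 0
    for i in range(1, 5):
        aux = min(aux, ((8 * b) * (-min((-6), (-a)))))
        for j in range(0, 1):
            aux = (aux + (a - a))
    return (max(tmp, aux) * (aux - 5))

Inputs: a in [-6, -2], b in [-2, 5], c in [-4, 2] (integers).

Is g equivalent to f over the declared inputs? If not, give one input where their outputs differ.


This is a faithful refactor — local variable names differ, boolean connective usage differs, min/max/abs usage differs, but the computed results match everywhere.
As a probe, take a=-6, b=-2, c=-4: f runs tmp becomes -6; next ((((c * b) * (-c)) == (-(-1))) or ((0 + a) <= (c + b))) evaluates to true; next tmp becomes -6; next res becomes 0; next at i=1:; next res becomes -96; next at j=0:; next res becomes -96; next at i=2:; next res becomes -96; next at j=0:; next res becomes -96; next at i=3:; next res becomes -96; next at j=0:; next res becomes -96; next at i=4:; next res becomes -96; next at j=0:; next res becomes -96; next final value 606; g runs tmp becomes -6; next (not (((-(-1)) == (c * (b * (-c)))) or ((0 + a) <= (c + b)))) evaluates to false; next tmp becomes -6; next aux becomes 0; next at i=1:; next aux becomes -96; next at j=0:; next aux becomes -96; next at i=2:; next aux becomes -96; next at j=0:; next aux becomes -96; next at i=3:; next aux becomes -96; next at j=0:; next aux becomes -96; next at i=4:; next aux becomes -96; next at j=0:; next aux becomes -96; next final value 606; both end at 606.
Sweeping the whole domain (280 inputs) finds no disagreement.
verdict: equivalent


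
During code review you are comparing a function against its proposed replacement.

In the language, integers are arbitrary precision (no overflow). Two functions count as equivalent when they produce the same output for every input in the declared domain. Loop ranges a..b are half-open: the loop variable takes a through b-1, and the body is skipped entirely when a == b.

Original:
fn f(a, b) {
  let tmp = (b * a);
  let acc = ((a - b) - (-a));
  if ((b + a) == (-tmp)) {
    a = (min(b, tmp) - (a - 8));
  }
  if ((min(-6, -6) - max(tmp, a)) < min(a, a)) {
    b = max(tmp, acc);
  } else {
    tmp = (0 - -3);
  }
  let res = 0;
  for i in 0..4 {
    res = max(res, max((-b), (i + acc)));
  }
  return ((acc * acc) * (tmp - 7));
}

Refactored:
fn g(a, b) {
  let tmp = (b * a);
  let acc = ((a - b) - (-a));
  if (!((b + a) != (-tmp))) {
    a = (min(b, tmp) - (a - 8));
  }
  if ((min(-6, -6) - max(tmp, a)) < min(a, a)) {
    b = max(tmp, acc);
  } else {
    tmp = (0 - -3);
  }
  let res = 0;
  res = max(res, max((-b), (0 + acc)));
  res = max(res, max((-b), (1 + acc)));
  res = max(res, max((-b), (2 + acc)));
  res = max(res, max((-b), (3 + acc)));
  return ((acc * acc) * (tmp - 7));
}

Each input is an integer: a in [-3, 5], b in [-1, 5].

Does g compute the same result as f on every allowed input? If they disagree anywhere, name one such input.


Differences: boolean connective usage differs; local variable names differ; arithmetic usage differs; statement counts differ; comparison usage differs; constant usage differs; min/max/abs usage differs; loop structure differs — yet all 63 inputs agree.
verdict: equivalent
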